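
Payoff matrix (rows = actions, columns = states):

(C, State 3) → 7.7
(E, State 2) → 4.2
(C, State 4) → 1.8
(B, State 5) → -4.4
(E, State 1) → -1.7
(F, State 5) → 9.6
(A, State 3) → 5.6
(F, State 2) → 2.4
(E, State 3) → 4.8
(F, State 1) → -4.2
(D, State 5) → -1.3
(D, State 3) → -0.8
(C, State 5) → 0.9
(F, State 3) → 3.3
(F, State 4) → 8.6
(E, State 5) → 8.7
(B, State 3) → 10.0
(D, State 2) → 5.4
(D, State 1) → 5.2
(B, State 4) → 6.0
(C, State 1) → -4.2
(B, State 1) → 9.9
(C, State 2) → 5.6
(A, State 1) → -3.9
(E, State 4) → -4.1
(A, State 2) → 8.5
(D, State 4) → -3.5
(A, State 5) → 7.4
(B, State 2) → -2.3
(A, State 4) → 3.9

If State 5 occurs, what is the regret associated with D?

Best payoff under State 5 is 9.6.
Regret = 9.6 − (-1.3) = 10.9.

10.9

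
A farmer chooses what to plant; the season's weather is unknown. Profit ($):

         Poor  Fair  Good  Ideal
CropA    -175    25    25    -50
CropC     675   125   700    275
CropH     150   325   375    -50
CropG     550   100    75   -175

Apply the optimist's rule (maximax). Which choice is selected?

CropC

Row maxima: CropA=25, CropC=700, CropH=375, CropG=550
Best best-case = 700 → CropC.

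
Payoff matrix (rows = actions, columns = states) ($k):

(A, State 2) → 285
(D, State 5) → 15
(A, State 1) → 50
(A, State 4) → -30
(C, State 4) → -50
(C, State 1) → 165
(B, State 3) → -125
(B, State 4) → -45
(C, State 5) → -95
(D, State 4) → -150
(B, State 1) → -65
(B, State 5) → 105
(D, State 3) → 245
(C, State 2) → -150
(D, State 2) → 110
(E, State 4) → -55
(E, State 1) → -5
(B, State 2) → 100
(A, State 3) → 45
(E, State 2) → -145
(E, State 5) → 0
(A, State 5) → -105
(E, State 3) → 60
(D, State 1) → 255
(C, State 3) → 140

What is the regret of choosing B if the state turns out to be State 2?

Best payoff under State 2 is 285.
Regret = 285 − 100 = 185.

185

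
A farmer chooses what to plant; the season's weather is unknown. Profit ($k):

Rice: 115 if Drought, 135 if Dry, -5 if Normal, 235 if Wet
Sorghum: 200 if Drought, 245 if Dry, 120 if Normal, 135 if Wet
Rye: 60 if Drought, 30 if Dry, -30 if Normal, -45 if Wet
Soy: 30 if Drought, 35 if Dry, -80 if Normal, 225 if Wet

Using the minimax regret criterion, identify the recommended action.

Column bests: Drought=200, Dry=245, Normal=120, Wet=235.
Rice regrets: 85, 110, 125, 0 → max 125
Sorghum regrets: 0, 0, 0, 100 → max 100
Rye regrets: 140, 215, 150, 280 → max 280
Soy regrets: 170, 210, 200, 10 → max 210
Smallest max regret = 100 → Sorghum.

Sorghum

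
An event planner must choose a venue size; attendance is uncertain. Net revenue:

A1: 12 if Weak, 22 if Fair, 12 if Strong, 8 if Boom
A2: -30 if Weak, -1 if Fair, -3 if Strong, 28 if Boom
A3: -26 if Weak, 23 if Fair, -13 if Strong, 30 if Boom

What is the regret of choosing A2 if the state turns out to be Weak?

Best payoff under Weak is 12.
Regret = 12 − (-30) = 42.

42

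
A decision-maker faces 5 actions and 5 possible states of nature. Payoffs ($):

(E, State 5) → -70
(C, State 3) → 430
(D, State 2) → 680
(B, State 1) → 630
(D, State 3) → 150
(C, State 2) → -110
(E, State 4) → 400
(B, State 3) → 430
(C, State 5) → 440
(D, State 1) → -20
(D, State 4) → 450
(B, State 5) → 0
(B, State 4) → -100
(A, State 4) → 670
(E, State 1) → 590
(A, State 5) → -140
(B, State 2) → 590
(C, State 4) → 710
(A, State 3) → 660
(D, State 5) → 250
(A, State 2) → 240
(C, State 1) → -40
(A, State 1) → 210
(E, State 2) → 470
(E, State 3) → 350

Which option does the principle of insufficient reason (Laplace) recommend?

E

Row averages: A=328, B=310, C=286, D=302, E=348
Highest average = 348 → E.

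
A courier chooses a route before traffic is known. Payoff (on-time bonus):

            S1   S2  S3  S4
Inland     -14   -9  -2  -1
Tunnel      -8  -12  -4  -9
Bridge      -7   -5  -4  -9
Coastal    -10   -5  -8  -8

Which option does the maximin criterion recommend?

Bridge

Row minima: Inland=-14, Tunnel=-12, Bridge=-9, Coastal=-10
Best worst-case = -9 → Bridge.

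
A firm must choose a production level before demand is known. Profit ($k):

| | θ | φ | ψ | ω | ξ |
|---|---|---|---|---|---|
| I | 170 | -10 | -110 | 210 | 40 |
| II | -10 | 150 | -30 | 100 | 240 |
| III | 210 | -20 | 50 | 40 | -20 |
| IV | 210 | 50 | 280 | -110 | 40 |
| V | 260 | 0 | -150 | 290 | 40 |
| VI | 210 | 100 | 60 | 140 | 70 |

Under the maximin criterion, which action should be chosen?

VI

Row minima: I=-110, II=-30, III=-20, IV=-110, V=-150, VI=60
Best worst-case = 60 → VI.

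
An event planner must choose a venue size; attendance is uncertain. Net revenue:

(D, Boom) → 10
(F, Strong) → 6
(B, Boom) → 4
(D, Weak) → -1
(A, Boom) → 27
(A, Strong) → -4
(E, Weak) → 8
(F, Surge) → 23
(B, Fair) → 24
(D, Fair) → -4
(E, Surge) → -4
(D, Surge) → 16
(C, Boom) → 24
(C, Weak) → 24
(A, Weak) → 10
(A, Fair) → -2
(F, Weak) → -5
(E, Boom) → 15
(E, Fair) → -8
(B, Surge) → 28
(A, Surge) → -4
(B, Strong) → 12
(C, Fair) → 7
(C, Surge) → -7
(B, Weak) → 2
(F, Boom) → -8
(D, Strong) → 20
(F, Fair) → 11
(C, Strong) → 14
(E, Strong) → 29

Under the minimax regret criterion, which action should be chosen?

Column bests: Weak=24, Fair=24, Strong=29, Boom=27, Surge=28.
A regrets: 14, 26, 33, 0, 32 → max 33
B regrets: 22, 0, 17, 23, 0 → max 23
C regrets: 0, 17, 15, 3, 35 → max 35
D regrets: 25, 28, 9, 17, 12 → max 28
E regrets: 16, 32, 0, 12, 32 → max 32
F regrets: 29, 13, 23, 35, 5 → max 35
Smallest max regret = 23 → B.

B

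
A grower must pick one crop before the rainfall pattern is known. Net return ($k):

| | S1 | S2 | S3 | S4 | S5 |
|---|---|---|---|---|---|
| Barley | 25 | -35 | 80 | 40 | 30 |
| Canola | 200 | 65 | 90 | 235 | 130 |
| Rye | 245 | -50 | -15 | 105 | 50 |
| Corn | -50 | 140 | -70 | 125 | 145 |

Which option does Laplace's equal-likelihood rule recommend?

Canola

Row averages: Barley=28, Canola=144, Rye=67, Corn=58
Highest average = 144 → Canola.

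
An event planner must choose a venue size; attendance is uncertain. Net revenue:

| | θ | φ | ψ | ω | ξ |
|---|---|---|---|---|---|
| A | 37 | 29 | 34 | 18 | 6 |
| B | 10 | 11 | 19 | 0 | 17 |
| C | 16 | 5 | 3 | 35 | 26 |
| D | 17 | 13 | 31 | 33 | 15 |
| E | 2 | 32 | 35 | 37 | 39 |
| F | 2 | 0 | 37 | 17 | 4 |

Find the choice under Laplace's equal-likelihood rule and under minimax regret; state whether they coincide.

laplace → E; minimax regret → D (disagree)

Row averages: A=24.8, B=11.4, C=17, D=21.8, E=29, F=12
Highest average = 29 → E.
Column bests: θ=37, φ=32, ψ=37, ω=37, ξ=39.
A regrets: 0, 3, 3, 19, 33 → max 33
B regrets: 27, 21, 18, 37, 22 → max 37
C regrets: 21, 27, 34, 2, 13 → max 34
D regrets: 20, 19, 6, 4, 24 → max 24
E regrets: 35, 0, 2, 0, 0 → max 35
F regrets: 35, 32, 0, 20, 35 → max 35
Smallest max regret = 24 → D.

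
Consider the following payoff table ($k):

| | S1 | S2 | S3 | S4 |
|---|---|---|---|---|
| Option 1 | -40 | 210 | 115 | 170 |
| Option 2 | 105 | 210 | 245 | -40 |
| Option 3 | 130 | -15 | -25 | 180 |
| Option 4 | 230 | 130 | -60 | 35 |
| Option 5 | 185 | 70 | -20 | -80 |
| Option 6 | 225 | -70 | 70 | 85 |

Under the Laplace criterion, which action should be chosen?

Row averages: Option 1=113.75, Option 2=130, Option 3=67.5, Option 4=83.75, Option 5=38.75, Option 6=77.5
Highest average = 130 → Option 2.

Option 2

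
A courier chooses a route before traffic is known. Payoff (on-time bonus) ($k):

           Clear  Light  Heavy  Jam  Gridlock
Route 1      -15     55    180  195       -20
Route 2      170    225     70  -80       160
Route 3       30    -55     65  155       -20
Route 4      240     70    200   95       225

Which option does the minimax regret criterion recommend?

Route 4

Column bests: Clear=240, Light=225, Heavy=200, Jam=195, Gridlock=225.
Route 1 regrets: 255, 170, 20, 0, 245 → max 255
Route 2 regrets: 70, 0, 130, 275, 65 → max 275
Route 3 regrets: 210, 280, 135, 40, 245 → max 280
Route 4 regrets: 0, 155, 0, 100, 0 → max 155
Smallest max regret = 155 → Route 4.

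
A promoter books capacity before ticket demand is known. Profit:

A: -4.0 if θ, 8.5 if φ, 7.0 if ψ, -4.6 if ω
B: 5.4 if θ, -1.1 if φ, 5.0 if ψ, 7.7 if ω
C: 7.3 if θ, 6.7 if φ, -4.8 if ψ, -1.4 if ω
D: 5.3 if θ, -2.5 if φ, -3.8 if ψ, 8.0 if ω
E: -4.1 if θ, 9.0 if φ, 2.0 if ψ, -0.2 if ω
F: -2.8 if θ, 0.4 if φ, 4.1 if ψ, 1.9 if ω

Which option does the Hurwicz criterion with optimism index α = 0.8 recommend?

A: 0.8·8.5 + 0.2·(-4.6) = 5.88
B: 0.8·7.7 + 0.2·(-1.1) = 5.94
C: 0.8·7.3 + 0.2·(-4.8) = 4.88
D: 0.8·8.0 + 0.2·(-3.8) = 5.64
E: 0.8·9.0 + 0.2·(-4.1) = 6.38
F: 0.8·4.1 + 0.2·(-2.8) = 2.72
Highest Hurwicz score = 6.38 → E.

E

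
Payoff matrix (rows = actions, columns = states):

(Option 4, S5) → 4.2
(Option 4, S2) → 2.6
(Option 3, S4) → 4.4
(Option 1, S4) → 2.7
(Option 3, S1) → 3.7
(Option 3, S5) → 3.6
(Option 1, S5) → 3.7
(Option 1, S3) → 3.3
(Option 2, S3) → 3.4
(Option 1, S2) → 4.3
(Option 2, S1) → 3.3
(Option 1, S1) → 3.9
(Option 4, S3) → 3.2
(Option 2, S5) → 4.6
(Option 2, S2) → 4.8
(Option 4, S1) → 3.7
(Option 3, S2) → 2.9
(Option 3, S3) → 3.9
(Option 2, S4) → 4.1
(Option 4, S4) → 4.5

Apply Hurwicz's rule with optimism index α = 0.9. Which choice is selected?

Option 2

Option 1: 0.9·4.3 + 0.1·2.7 = 4.14
Option 2: 0.9·4.8 + 0.1·3.3 = 4.65
Option 3: 0.9·4.4 + 0.1·2.9 = 4.25
Option 4: 0.9·4.5 + 0.1·2.6 = 4.31
Highest Hurwicz score = 4.65 → Option 2.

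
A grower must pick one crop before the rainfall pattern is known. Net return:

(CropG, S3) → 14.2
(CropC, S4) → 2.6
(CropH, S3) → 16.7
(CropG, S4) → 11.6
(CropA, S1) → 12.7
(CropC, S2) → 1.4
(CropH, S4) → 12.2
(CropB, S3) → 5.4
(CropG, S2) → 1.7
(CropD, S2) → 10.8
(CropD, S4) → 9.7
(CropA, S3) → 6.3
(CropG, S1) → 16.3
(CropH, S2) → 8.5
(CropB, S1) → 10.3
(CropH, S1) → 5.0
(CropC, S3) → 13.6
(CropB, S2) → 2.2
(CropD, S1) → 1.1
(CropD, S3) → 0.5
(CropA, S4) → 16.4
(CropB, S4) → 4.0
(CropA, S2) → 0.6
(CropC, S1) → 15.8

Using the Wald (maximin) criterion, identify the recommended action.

CropH

Row minima: CropD=0.5, CropB=2.2, CropH=5.0, CropA=0.6, CropG=1.7, CropC=1.4
Best worst-case = 5.0 → CropH.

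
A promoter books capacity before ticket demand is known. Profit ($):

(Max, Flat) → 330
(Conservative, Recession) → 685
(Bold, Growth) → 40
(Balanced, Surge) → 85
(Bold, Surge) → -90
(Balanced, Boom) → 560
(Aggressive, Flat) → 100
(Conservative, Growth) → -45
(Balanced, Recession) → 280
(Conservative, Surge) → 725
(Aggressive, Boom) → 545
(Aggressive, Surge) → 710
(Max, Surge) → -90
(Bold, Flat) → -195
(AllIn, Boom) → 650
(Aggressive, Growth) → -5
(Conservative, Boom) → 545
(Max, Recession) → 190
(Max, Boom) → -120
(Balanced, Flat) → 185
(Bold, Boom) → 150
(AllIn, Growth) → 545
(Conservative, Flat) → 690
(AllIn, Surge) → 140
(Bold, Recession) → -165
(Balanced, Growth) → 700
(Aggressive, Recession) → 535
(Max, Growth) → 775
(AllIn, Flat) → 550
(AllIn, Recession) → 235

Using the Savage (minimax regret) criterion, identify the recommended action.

AllIn

Column bests: Recession=685, Flat=690, Growth=775, Boom=650, Surge=725.
Conservative regrets: 0, 0, 820, 105, 0 → max 820
Balanced regrets: 405, 505, 75, 90, 640 → max 640
Aggressive regrets: 150, 590, 780, 105, 15 → max 780
Bold regrets: 850, 885, 735, 500, 815 → max 885
AllIn regrets: 450, 140, 230, 0, 585 → max 585
Max regrets: 495, 360, 0, 770, 815 → max 815
Smallest max regret = 585 → AllIn.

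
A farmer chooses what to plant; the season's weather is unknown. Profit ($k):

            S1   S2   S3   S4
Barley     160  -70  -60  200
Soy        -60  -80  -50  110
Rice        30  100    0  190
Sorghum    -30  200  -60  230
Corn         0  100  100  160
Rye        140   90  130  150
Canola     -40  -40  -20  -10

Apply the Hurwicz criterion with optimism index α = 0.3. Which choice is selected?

Rye

Barley: 0.3·200 + 0.7·(-70) = 11
Soy: 0.3·110 + 0.7·(-80) = -23
Rice: 0.3·190 + 0.7·0 = 57
Sorghum: 0.3·230 + 0.7·(-60) = 27
Corn: 0.3·160 + 0.7·0 = 48
Rye: 0.3·150 + 0.7·90 = 108
Canola: 0.3·(-10) + 0.7·(-40) = -31
Highest Hurwicz score = 108 → Rye.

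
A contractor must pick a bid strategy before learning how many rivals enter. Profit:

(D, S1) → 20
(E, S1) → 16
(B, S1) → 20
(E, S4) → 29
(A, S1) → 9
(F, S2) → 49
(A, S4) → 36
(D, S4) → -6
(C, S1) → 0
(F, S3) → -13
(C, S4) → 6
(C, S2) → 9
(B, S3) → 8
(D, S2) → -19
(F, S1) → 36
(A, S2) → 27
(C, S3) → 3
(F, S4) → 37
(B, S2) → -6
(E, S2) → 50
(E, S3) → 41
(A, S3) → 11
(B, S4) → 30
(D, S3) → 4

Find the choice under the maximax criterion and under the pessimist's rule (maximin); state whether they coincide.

Row maxima: A=36, B=30, C=9, D=20, E=50, F=49
Best best-case = 50 → E.
Row minima: A=9, B=-6, C=0, D=-19, E=16, F=-13
Best worst-case = 16 → E.

maximax → E; maximin → E (agree)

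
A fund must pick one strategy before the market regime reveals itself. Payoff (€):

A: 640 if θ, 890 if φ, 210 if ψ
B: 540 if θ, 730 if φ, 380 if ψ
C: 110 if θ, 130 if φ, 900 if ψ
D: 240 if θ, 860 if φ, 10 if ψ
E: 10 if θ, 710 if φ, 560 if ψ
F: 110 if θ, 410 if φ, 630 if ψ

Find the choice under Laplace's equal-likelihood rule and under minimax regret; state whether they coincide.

laplace → A; minimax regret → B (disagree)

Row averages: A=580, B=550, C=380, D=370, E=1280/3, F=1150/3
Highest average = 580 → A.
Column bests: θ=640, φ=890, ψ=900.
A regrets: 0, 0, 690 → max 690
B regrets: 100, 160, 520 → max 520
C regrets: 530, 760, 0 → max 760
D regrets: 400, 30, 890 → max 890
E regrets: 630, 180, 340 → max 630
F regrets: 530, 480, 270 → max 530
Smallest max regret = 520 → B.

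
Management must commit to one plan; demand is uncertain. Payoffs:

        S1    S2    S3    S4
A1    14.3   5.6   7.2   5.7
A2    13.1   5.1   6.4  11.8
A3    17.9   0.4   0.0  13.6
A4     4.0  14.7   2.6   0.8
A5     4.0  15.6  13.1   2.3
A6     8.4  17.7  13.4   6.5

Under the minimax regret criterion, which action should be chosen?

A6

Column bests: S1=17.9, S2=17.7, S3=13.4, S4=13.6.
A1 regrets: 3.6, 12.1, 6.2, 7.9 → max 12.1
A2 regrets: 4.8, 12.6, 7.0, 1.8 → max 12.6
A3 regrets: 0.0, 17.3, 13.4, 0.0 → max 17.3
A4 regrets: 13.9, 3.0, 10.8, 12.8 → max 13.9
A5 regrets: 13.9, 2.1, 0.3, 11.3 → max 13.9
A6 regrets: 9.5, 0.0, 0.0, 7.1 → max 9.5
Smallest max regret = 9.5 → A6.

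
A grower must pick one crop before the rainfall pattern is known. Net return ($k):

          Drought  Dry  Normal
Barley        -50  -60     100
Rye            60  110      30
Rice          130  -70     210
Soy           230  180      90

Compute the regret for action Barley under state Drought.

Best payoff under Drought is 230.
Regret = 230 − (-50) = 280.

280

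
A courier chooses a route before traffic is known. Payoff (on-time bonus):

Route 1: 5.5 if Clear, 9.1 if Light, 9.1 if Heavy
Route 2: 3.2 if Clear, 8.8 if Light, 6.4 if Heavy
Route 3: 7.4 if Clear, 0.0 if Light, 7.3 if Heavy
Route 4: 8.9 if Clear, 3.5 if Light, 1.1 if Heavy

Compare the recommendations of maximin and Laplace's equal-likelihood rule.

Row minima: Route 1=5.5, Route 2=3.2, Route 3=0.0, Route 4=1.1
Best worst-case = 5.5 → Route 1.
Row averages: Route 1=7.9, Route 2=92/15, Route 3=4.9, Route 4=4.5
Highest average = 7.9 → Route 1.

maximin → Route 1; laplace → Route 1 (agree)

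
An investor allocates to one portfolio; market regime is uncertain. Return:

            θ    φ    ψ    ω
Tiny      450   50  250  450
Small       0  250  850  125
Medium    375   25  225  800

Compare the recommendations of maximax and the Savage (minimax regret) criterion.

maximax → Small; minimax regret → Tiny (disagree)

Row maxima: Tiny=450, Small=850, Medium=800
Best best-case = 850 → Small.
Column bests: θ=450, φ=250, ψ=850, ω=800.
Tiny regrets: 0, 200, 600, 350 → max 600
Small regrets: 450, 0, 0, 675 → max 675
Medium regrets: 75, 225, 625, 0 → max 625
Smallest max regret = 600 → Tiny.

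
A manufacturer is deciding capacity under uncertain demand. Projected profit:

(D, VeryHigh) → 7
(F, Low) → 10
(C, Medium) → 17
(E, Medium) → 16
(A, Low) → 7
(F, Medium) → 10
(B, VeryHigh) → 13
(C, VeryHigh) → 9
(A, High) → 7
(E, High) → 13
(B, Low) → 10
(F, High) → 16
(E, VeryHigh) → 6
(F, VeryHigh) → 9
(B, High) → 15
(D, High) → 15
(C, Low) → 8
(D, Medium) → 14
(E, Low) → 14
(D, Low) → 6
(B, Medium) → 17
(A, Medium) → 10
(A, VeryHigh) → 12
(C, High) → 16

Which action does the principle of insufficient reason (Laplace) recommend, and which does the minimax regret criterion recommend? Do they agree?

Row averages: A=9, B=13.75, C=12.5, D=10.5, E=12.25, F=11.25
Highest average = 13.75 → B.
Column bests: Low=14, Medium=17, High=16, VeryHigh=13.
A regrets: 7, 7, 9, 1 → max 9
B regrets: 4, 0, 1, 0 → max 4
C regrets: 6, 0, 0, 4 → max 6
D regrets: 8, 3, 1, 6 → max 8
E regrets: 0, 1, 3, 7 → max 7
F regrets: 4, 7, 0, 4 → max 7
Smallest max regret = 4 → B.

laplace → B; minimax regret → B (agree)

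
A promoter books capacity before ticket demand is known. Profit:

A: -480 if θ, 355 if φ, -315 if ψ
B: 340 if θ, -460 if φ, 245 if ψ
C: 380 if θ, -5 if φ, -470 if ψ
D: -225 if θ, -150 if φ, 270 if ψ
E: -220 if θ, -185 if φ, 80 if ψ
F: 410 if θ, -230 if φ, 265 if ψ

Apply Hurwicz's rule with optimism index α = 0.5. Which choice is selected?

A: 0.5·355 + 0.5·(-480) = -62.5
B: 0.5·340 + 0.5·(-460) = -60
C: 0.5·380 + 0.5·(-470) = -45
D: 0.5·270 + 0.5·(-225) = 22.5
E: 0.5·80 + 0.5·(-220) = -70
F: 0.5·410 + 0.5·(-230) = 90
Highest Hurwicz score = 90 → F.

F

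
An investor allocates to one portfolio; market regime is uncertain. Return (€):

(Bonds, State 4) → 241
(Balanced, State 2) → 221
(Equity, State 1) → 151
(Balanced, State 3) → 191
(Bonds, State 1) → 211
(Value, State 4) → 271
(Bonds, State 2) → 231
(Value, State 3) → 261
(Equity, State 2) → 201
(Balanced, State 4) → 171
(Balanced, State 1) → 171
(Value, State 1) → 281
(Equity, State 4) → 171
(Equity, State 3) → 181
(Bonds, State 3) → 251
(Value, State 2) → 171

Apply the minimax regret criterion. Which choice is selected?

Column bests: State 1=281, State 2=231, State 3=261, State 4=271.
Equity regrets: 130, 30, 80, 100 → max 130
Value regrets: 0, 60, 0, 0 → max 60
Balanced regrets: 110, 10, 70, 100 → max 110
Bonds regrets: 70, 0, 10, 30 → max 70
Smallest max regret = 60 → Value.

Value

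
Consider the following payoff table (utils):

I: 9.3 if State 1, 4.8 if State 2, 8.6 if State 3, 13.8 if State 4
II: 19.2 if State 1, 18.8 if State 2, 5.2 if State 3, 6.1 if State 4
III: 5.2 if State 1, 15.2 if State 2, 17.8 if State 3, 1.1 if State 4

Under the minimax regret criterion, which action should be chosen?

II

Column bests: State 1=19.2, State 2=18.8, State 3=17.8, State 4=13.8.
I regrets: 9.9, 14.0, 9.2, 0.0 → max 14.0
II regrets: 0.0, 0.0, 12.6, 7.7 → max 12.6
III regrets: 14.0, 3.6, 0.0, 12.7 → max 14.0
Smallest max regret = 12.6 → II.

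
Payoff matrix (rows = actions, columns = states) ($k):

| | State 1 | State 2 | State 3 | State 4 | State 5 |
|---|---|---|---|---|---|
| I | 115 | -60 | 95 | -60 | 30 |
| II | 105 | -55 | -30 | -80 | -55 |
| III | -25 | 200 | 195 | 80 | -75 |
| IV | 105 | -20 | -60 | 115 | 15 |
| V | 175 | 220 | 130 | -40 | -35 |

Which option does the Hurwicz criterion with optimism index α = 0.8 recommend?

I: 0.8·115 + 0.2·(-60) = 80
II: 0.8·105 + 0.2·(-80) = 68
III: 0.8·200 + 0.2·(-75) = 145
IV: 0.8·115 + 0.2·(-60) = 80
V: 0.8·220 + 0.2·(-40) = 168
Highest Hurwicz score = 168 → V.

V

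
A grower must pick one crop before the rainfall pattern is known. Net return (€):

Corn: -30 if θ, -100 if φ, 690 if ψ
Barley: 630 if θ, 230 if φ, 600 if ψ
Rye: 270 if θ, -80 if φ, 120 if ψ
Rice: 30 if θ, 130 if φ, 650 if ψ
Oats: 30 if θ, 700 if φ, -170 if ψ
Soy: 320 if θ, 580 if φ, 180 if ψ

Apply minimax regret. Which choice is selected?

Column bests: θ=630, φ=700, ψ=690.
Corn regrets: 660, 800, 0 → max 800
Barley regrets: 0, 470, 90 → max 470
Rye regrets: 360, 780, 570 → max 780
Rice regrets: 600, 570, 40 → max 600
Oats regrets: 600, 0, 860 → max 860
Soy regrets: 310, 120, 510 → max 510
Smallest max regret = 470 → Barley.

Barley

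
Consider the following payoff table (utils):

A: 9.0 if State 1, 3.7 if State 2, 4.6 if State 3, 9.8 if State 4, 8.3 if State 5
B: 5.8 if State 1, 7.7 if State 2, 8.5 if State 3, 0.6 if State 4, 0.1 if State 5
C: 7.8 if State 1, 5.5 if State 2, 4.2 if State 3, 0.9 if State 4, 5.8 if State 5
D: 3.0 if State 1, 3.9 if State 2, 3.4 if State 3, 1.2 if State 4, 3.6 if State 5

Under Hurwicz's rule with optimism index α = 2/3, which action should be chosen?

A: 2/3·9.8 + 1/3·3.7 = 233/30
B: 2/3·8.5 + 1/3·0.1 = 5.7
C: 2/3·7.8 + 1/3·0.9 = 5.5
D: 2/3·3.9 + 1/3·1.2 = 3
Highest Hurwicz score = 233/30 → A.

A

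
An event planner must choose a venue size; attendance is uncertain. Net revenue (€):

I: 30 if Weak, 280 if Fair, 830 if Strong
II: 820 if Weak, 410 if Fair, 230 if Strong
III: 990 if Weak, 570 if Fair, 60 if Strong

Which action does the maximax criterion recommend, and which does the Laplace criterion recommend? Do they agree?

Row maxima: I=830, II=820, III=990
Best best-case = 990 → III.
Row averages: I=380, II=1460/3, III=540
Highest average = 540 → III.

maximax → III; laplace → III (agree)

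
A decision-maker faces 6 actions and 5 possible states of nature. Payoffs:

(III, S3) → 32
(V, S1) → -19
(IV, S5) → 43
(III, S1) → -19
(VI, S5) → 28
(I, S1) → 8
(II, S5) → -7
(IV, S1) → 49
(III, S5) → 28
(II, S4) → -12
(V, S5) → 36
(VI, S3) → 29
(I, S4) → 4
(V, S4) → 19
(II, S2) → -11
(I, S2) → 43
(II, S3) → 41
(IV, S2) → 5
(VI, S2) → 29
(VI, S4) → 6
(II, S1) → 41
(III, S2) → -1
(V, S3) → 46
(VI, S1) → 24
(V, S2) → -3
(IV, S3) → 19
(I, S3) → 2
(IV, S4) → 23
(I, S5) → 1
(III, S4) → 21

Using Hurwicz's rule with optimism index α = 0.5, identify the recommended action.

I: 0.5·43 + 0.5·1 = 22
II: 0.5·41 + 0.5·(-12) = 14.5
III: 0.5·32 + 0.5·(-19) = 6.5
IV: 0.5·49 + 0.5·5 = 27
V: 0.5·46 + 0.5·(-19) = 13.5
VI: 0.5·29 + 0.5·6 = 17.5
Highest Hurwicz score = 27 → IV.

IV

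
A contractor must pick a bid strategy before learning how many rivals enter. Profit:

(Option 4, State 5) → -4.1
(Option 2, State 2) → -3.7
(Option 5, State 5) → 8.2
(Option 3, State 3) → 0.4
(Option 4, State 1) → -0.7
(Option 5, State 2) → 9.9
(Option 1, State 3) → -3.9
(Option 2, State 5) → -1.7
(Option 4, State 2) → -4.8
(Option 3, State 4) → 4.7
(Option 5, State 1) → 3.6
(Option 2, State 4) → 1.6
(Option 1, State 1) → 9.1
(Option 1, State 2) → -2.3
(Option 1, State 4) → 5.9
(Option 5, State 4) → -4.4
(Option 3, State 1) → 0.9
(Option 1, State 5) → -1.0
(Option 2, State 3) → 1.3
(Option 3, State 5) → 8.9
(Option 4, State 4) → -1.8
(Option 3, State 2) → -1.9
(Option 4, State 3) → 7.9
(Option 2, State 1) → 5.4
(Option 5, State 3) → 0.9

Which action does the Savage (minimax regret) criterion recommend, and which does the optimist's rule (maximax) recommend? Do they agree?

Column bests: State 1=9.1, State 2=9.9, State 3=7.9, State 4=5.9, State 5=8.9.
Option 1 regrets: 0.0, 12.2, 11.8, 0.0, 9.9 → max 12.2
Option 2 regrets: 3.7, 13.6, 6.6, 4.3, 10.6 → max 13.6
Option 3 regrets: 8.2, 11.8, 7.5, 1.2, 0.0 → max 11.8
Option 4 regrets: 9.8, 14.7, 0.0, 7.7, 13.0 → max 14.7
Option 5 regrets: 5.5, 0.0, 7.0, 10.3, 0.7 → max 10.3
Smallest max regret = 10.3 → Option 5.
Row maxima: Option 1=9.1, Option 2=5.4, Option 3=8.9, Option 4=7.9, Option 5=9.9
Best best-case = 9.9 → Option 5.

minimax regret → Option 5; maximax → Option 5 (agree)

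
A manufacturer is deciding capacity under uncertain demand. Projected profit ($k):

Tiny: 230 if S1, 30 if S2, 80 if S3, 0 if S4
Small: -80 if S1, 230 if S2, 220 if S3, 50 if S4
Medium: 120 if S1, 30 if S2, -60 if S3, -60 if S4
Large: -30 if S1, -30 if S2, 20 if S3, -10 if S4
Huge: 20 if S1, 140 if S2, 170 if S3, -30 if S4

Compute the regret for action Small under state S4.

Best payoff under S4 is 50.
Regret = 50 − 50 = 0.

0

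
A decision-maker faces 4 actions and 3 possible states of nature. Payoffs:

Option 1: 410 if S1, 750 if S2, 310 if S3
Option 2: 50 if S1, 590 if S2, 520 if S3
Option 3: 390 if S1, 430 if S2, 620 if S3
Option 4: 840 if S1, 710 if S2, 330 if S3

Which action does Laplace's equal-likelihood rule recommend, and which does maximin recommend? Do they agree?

Row averages: Option 1=490, Option 2=1160/3, Option 3=480, Option 4=1880/3
Highest average = 1880/3 → Option 4.
Row minima: Option 1=310, Option 2=50, Option 3=390, Option 4=330
Best worst-case = 390 → Option 3.

laplace → Option 4; maximin → Option 3 (disagree)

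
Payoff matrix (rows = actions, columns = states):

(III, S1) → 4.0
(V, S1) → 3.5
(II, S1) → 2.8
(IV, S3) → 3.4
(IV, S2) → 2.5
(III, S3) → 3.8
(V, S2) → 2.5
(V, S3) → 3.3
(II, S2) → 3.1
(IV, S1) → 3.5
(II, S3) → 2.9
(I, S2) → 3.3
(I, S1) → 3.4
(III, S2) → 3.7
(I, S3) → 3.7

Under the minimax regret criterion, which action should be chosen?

Column bests: S1=4.0, S2=3.7, S3=3.8.
I regrets: 0.6, 0.4, 0.1 → max 0.6
II regrets: 1.2, 0.6, 0.9 → max 1.2
III regrets: 0.0, 0.0, 0.0 → max 0.0
IV regrets: 0.5, 1.2, 0.4 → max 1.2
V regrets: 0.5, 1.2, 0.5 → max 1.2
Smallest max regret = 0.0 → III.

III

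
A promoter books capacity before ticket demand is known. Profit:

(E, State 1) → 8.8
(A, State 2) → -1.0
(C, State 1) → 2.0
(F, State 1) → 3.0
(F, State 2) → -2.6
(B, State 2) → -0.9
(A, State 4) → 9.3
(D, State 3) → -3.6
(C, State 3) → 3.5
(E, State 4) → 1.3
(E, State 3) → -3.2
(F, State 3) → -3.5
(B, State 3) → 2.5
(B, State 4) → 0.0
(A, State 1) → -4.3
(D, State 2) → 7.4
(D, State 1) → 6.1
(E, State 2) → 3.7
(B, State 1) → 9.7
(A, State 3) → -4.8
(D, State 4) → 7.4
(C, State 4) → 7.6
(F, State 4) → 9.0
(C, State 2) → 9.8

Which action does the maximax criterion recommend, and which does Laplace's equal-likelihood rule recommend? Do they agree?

Row maxima: A=9.3, B=9.7, C=9.8, D=7.4, E=8.8, F=9.0
Best best-case = 9.8 → C.
Row averages: A=-0.2, B=2.825, C=5.725, D=4.325, E=2.65, F=1.475
Highest average = 5.725 → C.

maximax → C; laplace → C (agree)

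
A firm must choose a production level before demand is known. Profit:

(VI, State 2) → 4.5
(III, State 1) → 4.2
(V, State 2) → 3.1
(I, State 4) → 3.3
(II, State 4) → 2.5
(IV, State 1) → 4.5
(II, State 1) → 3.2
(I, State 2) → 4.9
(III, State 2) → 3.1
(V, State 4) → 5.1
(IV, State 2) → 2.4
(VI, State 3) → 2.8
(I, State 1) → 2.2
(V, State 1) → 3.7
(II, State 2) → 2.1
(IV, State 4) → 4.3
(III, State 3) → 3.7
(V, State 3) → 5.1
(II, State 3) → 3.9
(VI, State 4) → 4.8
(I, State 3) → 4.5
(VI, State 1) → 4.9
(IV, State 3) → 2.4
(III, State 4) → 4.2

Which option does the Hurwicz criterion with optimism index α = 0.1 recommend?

I: 0.1·4.9 + 0.9·2.2 = 2.47
II: 0.1·3.9 + 0.9·2.1 = 2.28
III: 0.1·4.2 + 0.9·3.1 = 3.21
IV: 0.1·4.5 + 0.9·2.4 = 2.61
V: 0.1·5.1 + 0.9·3.1 = 3.3
VI: 0.1·4.9 + 0.9·2.8 = 3.01
Highest Hurwicz score = 3.3 → V.

V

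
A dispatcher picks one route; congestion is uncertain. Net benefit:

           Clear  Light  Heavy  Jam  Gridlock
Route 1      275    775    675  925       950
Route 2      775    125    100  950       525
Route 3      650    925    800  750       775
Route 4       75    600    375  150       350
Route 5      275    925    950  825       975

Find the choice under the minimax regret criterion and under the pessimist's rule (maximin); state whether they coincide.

minimax regret → Route 3; maximin → Route 3 (agree)

Column bests: Clear=775, Light=925, Heavy=950, Jam=950, Gridlock=975.
Route 1 regrets: 500, 150, 275, 25, 25 → max 500
Route 2 regrets: 0, 800, 850, 0, 450 → max 850
Route 3 regrets: 125, 0, 150, 200, 200 → max 200
Route 4 regrets: 700, 325, 575, 800, 625 → max 800
Route 5 regrets: 500, 0, 0, 125, 0 → max 500
Smallest max regret = 200 → Route 3.
Row minima: Route 1=275, Route 2=100, Route 3=650, Route 4=75, Route 5=275
Best worst-case = 650 → Route 3.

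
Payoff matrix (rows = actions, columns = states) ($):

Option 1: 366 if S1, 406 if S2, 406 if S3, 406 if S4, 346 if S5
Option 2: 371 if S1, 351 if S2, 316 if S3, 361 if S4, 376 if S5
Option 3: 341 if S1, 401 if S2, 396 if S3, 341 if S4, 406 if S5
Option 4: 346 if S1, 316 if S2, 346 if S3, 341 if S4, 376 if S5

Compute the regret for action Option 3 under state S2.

Best payoff under S2 is 406.
Regret = 406 − 401 = 5.

5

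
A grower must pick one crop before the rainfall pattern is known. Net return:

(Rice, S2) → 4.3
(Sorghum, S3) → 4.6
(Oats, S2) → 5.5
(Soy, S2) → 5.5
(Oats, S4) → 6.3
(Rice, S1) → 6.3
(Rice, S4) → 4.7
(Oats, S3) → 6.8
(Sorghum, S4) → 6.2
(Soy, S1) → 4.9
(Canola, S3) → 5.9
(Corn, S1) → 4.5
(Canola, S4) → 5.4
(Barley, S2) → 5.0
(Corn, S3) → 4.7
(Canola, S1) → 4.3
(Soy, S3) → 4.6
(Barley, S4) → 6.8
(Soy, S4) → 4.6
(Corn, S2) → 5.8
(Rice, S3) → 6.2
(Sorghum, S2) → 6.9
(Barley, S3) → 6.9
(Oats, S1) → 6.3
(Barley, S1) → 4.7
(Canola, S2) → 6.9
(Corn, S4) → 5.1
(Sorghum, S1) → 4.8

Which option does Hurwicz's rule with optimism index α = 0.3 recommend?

Sorghum: 0.3·6.9 + 0.7·4.6 = 5.29
Rice: 0.3·6.3 + 0.7·4.3 = 4.9
Soy: 0.3·5.5 + 0.7·4.6 = 4.87
Barley: 0.3·6.9 + 0.7·4.7 = 5.36
Corn: 0.3·5.8 + 0.7·4.5 = 4.89
Canola: 0.3·6.9 + 0.7·4.3 = 5.08
Oats: 0.3·6.8 + 0.7·5.5 = 5.89
Highest Hurwicz score = 5.89 → Oats.

Oats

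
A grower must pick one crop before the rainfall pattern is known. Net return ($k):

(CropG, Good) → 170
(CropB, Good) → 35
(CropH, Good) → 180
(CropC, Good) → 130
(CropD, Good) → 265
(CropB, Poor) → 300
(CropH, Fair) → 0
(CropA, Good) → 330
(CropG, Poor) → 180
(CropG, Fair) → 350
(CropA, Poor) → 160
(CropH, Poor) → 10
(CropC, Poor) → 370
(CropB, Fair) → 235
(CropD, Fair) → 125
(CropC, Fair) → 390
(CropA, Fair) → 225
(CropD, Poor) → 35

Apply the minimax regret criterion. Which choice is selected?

CropG

Column bests: Poor=370, Fair=390, Good=330.
CropD regrets: 335, 265, 65 → max 335
CropG regrets: 190, 40, 160 → max 190
CropC regrets: 0, 0, 200 → max 200
CropB regrets: 70, 155, 295 → max 295
CropA regrets: 210, 165, 0 → max 210
CropH regrets: 360, 390, 150 → max 390
Smallest max regret = 190 → CropG.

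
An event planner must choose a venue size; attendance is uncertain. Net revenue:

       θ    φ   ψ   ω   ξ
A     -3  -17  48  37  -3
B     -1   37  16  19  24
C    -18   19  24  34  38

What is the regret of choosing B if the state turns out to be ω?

18

Best payoff under ω is 37.
Regret = 37 − 19 = 18.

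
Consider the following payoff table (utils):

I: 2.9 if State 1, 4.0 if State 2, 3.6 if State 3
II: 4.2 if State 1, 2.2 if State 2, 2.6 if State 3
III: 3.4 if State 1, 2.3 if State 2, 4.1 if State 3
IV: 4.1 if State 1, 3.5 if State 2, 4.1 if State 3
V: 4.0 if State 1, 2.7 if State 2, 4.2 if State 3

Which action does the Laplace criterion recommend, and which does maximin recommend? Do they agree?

Row averages: I=3.5, II=3, III=49/15, IV=3.9, V=109/30
Highest average = 3.9 → IV.
Row minima: I=2.9, II=2.2, III=2.3, IV=3.5, V=2.7
Best worst-case = 3.5 → IV.

laplace → IV; maximin → IV (agree)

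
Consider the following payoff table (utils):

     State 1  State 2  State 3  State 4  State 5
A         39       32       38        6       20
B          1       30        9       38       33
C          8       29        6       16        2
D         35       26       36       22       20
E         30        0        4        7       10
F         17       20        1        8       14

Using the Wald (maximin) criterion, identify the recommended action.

Row minima: A=6, B=1, C=2, D=20, E=0, F=1
Best worst-case = 20 → D.

D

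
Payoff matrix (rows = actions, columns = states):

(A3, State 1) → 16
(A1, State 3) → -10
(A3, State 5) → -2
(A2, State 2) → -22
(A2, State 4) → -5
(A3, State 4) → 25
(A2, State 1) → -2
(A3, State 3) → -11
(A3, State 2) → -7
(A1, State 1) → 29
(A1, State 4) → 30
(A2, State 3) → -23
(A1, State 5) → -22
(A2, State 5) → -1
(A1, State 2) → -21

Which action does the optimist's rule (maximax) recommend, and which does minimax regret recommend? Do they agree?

maximax → A1; minimax regret → A3 (disagree)

Row maxima: A1=30, A2=-1, A3=25
Best best-case = 30 → A1.
Column bests: State 1=29, State 2=-7, State 3=-10, State 4=30, State 5=-1.
A1 regrets: 0, 14, 0, 0, 21 → max 21
A2 regrets: 31, 15, 13, 35, 0 → max 35
A3 regrets: 13, 0, 1, 5, 1 → max 13
Smallest max regret = 13 → A3.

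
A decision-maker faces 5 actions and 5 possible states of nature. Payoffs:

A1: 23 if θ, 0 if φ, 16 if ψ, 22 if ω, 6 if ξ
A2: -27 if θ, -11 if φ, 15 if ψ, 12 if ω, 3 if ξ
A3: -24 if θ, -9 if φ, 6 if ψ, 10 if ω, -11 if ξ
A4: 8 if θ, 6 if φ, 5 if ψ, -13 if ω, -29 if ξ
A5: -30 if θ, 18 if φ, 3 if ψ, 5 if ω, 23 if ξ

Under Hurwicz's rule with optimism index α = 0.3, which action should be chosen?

A1

A1: 0.3·23 + 0.7·0 = 6.9
A2: 0.3·15 + 0.7·(-27) = -14.4
A3: 0.3·10 + 0.7·(-24) = -13.8
A4: 0.3·8 + 0.7·(-29) = -17.9
A5: 0.3·23 + 0.7·(-30) = -14.1
Highest Hurwicz score = 6.9 → A1.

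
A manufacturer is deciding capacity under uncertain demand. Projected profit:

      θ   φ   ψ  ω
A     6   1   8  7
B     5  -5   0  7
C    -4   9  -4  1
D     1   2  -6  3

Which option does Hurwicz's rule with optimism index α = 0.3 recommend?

A

A: 0.3·8 + 0.7·1 = 3.1
B: 0.3·7 + 0.7·(-5) = -1.4
C: 0.3·9 + 0.7·(-4) = -0.1
D: 0.3·3 + 0.7·(-6) = -3.3
Highest Hurwicz score = 3.1 → A.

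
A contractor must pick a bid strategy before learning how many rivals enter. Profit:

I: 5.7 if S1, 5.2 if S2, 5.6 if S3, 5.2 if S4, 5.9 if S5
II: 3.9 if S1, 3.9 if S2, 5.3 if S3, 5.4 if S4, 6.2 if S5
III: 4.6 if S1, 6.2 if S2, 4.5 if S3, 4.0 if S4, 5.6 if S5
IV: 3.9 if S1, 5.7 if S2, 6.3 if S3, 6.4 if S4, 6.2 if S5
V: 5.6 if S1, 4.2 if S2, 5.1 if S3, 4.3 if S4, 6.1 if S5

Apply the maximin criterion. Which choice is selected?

I

Row minima: I=5.2, II=3.9, III=4.0, IV=3.9, V=4.2
Best worst-case = 5.2 → I.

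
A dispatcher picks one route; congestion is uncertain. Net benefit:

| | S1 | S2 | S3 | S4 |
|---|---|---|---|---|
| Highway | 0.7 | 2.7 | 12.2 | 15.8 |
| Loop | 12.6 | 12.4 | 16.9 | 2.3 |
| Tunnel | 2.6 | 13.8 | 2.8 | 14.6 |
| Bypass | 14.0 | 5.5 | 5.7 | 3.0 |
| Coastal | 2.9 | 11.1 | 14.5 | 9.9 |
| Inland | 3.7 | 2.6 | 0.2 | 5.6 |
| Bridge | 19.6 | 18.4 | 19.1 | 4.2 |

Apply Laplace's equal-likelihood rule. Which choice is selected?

Row averages: Highway=7.85, Loop=11.05, Tunnel=8.45, Bypass=7.05, Coastal=9.6, Inland=3.025, Bridge=15.325
Highest average = 15.325 → Bridge.

Bridge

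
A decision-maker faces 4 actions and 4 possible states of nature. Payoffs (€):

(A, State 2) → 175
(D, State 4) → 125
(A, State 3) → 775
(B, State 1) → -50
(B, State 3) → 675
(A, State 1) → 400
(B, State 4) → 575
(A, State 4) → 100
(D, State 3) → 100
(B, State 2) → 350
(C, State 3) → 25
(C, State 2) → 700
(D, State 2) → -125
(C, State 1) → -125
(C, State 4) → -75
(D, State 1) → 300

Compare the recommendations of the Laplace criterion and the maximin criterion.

Row averages: A=362.5, B=387.5, C=131.25, D=100
Highest average = 387.5 → B.
Row minima: A=100, B=-50, C=-125, D=-125
Best worst-case = 100 → A.

laplace → B; maximin → A (disagree)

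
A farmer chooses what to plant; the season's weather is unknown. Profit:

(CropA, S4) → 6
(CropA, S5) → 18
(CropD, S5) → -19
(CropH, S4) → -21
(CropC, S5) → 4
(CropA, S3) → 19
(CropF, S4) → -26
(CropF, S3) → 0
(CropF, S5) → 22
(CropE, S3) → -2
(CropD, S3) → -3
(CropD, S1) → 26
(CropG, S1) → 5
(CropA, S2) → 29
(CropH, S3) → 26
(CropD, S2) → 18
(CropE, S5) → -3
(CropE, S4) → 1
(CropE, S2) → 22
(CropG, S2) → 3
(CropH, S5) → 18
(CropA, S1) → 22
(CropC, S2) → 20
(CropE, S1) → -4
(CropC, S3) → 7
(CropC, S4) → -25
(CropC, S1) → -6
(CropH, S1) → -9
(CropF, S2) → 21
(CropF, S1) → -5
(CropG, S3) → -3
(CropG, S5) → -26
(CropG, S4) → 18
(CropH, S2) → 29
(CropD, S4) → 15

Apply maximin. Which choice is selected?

Row minima: CropE=-4, CropC=-25, CropA=6, CropF=-26, CropD=-19, CropH=-21, CropG=-26
Best worst-case = 6 → CropA.

CropA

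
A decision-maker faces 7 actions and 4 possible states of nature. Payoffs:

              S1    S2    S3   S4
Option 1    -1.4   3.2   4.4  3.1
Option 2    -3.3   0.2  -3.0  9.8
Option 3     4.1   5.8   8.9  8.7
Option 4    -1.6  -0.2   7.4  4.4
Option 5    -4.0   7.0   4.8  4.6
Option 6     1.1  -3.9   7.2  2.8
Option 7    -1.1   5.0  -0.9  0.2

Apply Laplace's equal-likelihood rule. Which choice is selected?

Option 3

Row averages: Option 1=2.325, Option 2=0.925, Option 3=6.875, Option 4=2.5, Option 5=3.1, Option 6=1.8, Option 7=0.8
Highest average = 6.875 → Option 3.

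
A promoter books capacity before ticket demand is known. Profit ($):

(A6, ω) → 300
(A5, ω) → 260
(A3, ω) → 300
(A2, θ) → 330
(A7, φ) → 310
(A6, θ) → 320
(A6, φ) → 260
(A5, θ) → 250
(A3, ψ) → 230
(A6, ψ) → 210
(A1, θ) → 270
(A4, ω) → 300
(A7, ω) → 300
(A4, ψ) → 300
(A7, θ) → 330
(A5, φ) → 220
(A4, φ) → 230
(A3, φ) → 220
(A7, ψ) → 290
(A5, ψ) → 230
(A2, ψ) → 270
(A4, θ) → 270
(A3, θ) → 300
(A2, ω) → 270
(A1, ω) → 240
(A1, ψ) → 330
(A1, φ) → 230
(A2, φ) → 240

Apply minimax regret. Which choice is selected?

A7

Column bests: θ=330, φ=310, ψ=330, ω=300.
A1 regrets: 60, 80, 0, 60 → max 80
A2 regrets: 0, 70, 60, 30 → max 70
A3 regrets: 30, 90, 100, 0 → max 100
A4 regrets: 60, 80, 30, 0 → max 80
A5 regrets: 80, 90, 100, 40 → max 100
A6 regrets: 10, 50, 120, 0 → max 120
A7 regrets: 0, 0, 40, 0 → max 40
Smallest max regret = 40 → A7.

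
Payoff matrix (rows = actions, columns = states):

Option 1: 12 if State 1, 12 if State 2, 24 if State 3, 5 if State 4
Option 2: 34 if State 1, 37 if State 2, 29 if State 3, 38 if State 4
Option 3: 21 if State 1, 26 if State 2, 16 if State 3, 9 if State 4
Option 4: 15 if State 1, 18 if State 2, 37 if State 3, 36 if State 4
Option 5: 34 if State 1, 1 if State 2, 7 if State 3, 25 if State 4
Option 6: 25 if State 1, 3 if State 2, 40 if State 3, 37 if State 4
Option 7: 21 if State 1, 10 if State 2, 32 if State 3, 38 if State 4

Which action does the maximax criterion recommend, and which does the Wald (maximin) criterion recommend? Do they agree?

maximax → Option 6; maximin → Option 2 (disagree)

Row maxima: Option 1=24, Option 2=38, Option 3=26, Option 4=37, Option 5=34, Option 6=40, Option 7=38
Best best-case = 40 → Option 6.
Row minima: Option 1=5, Option 2=29, Option 3=9, Option 4=15, Option 5=1, Option 6=3, Option 7=10
Best worst-case = 29 → Option 2.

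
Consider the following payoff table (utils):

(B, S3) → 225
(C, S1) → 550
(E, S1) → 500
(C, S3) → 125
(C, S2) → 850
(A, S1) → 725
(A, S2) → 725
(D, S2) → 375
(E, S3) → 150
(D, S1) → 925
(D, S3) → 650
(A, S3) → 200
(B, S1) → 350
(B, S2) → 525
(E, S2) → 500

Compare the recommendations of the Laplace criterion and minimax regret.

laplace → D; minimax regret → A (disagree)

Row averages: A=550, B=1100/3, C=1525/3, D=650, E=1150/3
Highest average = 650 → D.
Column bests: S1=925, S2=850, S3=650.
A regrets: 200, 125, 450 → max 450
B regrets: 575, 325, 425 → max 575
C regrets: 375, 0, 525 → max 525
D regrets: 0, 475, 0 → max 475
E regrets: 425, 350, 500 → max 500
Smallest max regret = 450 → A.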